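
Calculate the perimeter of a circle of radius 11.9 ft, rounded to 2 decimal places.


Shape: circle
Radius r = 11.9 ft
Formula: C = 2 * pi * r
C = 2 * pi * 11.9
C = 23.8 * pi
C = 74.77
74.77 ft


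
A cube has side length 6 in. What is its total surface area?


Shape: cube
Side s = 6 in
A cube has 6 square faces.
Formula: SA = 6 * s^2
s^2 = 36
SA = 6 * 36
SA = 216
216 in^2


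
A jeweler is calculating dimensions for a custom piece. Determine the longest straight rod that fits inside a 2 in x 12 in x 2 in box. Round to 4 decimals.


Shape: rectangular box (space diagonal)
l = 2 in, w = 12 in, h = 2 in
Visualize: the diagonal of the base, then a right triangle with that diagonal and the height.
Formula: d = sqrt(l^2 + w^2 + h^2)
l^2 + w^2 + h^2 = 4 + 144 + 4 = 152
d = sqrt(152)
d = 12.3288
12.3288 in


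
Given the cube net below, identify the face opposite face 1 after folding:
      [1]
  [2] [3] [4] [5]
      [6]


Net: cross layout. Take square 3 as the base (bottom).
Fold the four squares in the horizontal row up around 3: 2 -> left, 4 -> right, 5 wraps to the top.
Fold 1 and 6 up from 3: 1 -> back, 6 -> front.
Opposite pairs are therefore: (1, 6), (2, 4), (3, 5).
Face 1 is opposite face 6.
face 6


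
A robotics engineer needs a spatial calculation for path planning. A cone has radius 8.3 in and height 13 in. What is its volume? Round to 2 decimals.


Shape: cone
Radius r = 8.3 in, Height h = 13 in
Formula: V = (1/3) * pi * r^2 * h
r^2 = 68.89
pi * r^2 * h = pi * 68.89 * 13 = 895.57 * pi
V = 895.57 * pi / 3
V = 937.84
937.84 in^3


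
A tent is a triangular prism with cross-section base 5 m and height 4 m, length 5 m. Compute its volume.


Shape: triangular prism
Triangle base = 5 m, triangle height = 4 m, prism length L = 5 m
Formula: V = (1/2 * b * h_tri) * L
Cross-section area = 0.5 * 5 * 4 = 10
V = 10 * 5
V = 50
50 m^3


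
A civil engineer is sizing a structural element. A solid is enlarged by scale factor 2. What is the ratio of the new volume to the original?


Linear scale factor k = 2
Rule: under a linear scaling by k, volumes scale by k^3.
k^3 = 2 * 2 * 2
k^3 = 4 * 2
k^3 = 8
Volume scales by a factor of 8.
8 (dimensionless)


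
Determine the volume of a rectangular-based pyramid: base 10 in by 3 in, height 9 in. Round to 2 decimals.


Shape: rectangular pyramid
Base: 10 in x 3 in, Height h = 9 in
Formula: V = (1/3) * base_area * h
base_area = 10 * 3 = 30
base_area * h = 30 * 9 = 270
V = 270 / 3
V = 90
90 in^3


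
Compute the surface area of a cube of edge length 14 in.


Shape: cube
Side s = 14 in
A cube has 6 square faces.
Formula: SA = 6 * s^2
s^2 = 196
SA = 6 * 196
SA = 1176
1176 in^2


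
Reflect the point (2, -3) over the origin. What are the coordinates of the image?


Transformation: reflection
Original point: (2, -3)
Rule for reflection through the origin: (x, y) -> (-x, -y)
Apply: (2, -3) -> (-2, 3)
(-2, 3)


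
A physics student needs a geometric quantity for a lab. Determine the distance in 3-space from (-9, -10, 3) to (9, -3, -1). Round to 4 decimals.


3D distance between two points
P1 = (-9, -10, 3), P2 = (9, -3, -1)
Formula: d = sqrt((x2-x1)^2 + (y2-y1)^2 + (z2-z1)^2)
dx = 9 - -9 = 18
dy = -3 - -10 = 7
dz = -1 - 3 = -4
dx^2 + dy^2 + dz^2 = 324 + 49 + 16 = 389
d = sqrt(389)
d = 19.7231
19.7231 units


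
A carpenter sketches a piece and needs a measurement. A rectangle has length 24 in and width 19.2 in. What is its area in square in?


Shape: rectangle
Length l = 24 in, Width w = 19.2 in
Formula: A = l * w
A = 24 * 19.2
A = 460.8
460.8 in^2


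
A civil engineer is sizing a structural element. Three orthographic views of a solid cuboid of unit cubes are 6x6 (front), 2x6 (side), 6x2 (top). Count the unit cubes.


Orthographic views of a solid rectangular block:
Front view 6 x 6 -> length = 6, height = 6
Side view 2 x 6 -> width = 2, height = 6 (consistent)
Top view 6 x 2 -> confirms length = 6, width = 2
The block is 6 x 2 x 6.
Total unit cubes = 6 * 2 * 6 = 72
72 unit cubes


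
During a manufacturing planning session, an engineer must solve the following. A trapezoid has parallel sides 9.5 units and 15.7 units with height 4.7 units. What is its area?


Shape: trapezoid
Parallel sides a = 9.5 units, b = 15.7 units; Height h = 4.7 units
Formula: A = (a + b) * h / 2
a + b = 9.5 + 15.7 = 25.2
A = 25.2 * 4.7 / 2
A = 118.44 / 2
A = 59.22
59.22 units^2


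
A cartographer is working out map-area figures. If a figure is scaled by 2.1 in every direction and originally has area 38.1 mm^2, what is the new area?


Linear scale factor k = 2.1
Original area = 38.1 mm^2
Rule: under a linear scaling by k, areas scale by k^2.
k^2 = 2.1^2 = 4.41
New area = 38.1 * 4.41
New area = 168.021
168.021 mm^2


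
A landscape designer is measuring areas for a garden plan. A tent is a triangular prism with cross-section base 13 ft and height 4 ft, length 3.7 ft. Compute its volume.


Shape: triangular prism
Triangle base = 13 ft, triangle height = 4 ft, prism length L = 3.7 ft
Formula: V = (1/2 * b * h_tri) * L
Cross-section area = 0.5 * 13 * 4 = 26
V = 26 * 3.7
V = 96.2
96.2 ft^3


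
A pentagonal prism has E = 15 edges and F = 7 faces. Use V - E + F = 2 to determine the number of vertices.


Polyhedron: pentagonal prism
Euler's formula for convex polyhedra: V - E + F = 2
Given: E = 15 edges and F = 7 faces
Solve for V:
V = 2 + E - F = 2 + 15 - 7 = 10
10 vertices


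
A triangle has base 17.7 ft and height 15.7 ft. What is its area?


Shape: triangle
Base b = 17.7 ft, Height h = 15.7 ft
Formula: A = (1/2) * b * h
A = 0.5 * 17.7 * 15.7
A = 0.5 * 277.89
A = 138.945
138.945 ft^2


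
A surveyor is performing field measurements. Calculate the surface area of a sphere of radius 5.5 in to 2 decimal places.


Shape: sphere
Radius r = 5.5 in
Formula: SA = 4 * pi * r^2
r^2 = 30.25
SA = 4 * pi * 30.25
SA = 121 * pi
SA = 380.13
380.13 in^2


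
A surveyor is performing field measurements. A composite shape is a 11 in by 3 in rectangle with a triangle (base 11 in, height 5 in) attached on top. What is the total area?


Composite shape: rectangle + triangle
Rectangle area = 11 * 3 = 33
Triangle area = 0.5 * 11 * 5 = 27.5
Total = 33 + 27.5
Total = 60.5
60.5 in^2


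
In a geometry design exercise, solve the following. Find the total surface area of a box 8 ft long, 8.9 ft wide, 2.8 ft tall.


Shape: rectangular prism
l = 8 ft, w = 8.9 ft, h = 2.8 ft
Formula: SA = 2(lw + lh + wh)
lw = 71.2, lh = 22.4, wh = 24.92
lw + lh + wh = 118.52
SA = 2 * 118.52
SA = 237.04
237.04 ft^2


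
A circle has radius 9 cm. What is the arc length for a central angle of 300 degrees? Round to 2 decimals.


Shape: circular arc
Radius r = 9 cm, Angle = 300 degrees
Formula: L = (angle/360) * 2 * pi * r
2 * pi * r = 18 * pi
L = (300/360) * 18 * pi
L = 15 * pi
L = 47.12
47.12 cm


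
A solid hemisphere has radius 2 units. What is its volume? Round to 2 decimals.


Shape: hemisphere (half of a sphere)
Radius r = 2 units
Formula: V = (1/2) * (4/3) * pi * r^3 = (2/3) * pi * r^3
r^3 = 8
(2/3) * 8 = 5.333333
V = 5.333333 * pi
V = 16.76
16.76 units^3


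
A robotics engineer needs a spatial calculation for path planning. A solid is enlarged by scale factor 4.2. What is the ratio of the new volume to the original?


Linear scale factor k = 4.2
Rule: under a linear scaling by k, volumes scale by k^3.
k^3 = 4.2 * 4.2 * 4.2
k^3 = 17.64 * 4.2
k^3 = 74.088
Volume scales by a factor of 74.088.
74.088 (dimensionless)


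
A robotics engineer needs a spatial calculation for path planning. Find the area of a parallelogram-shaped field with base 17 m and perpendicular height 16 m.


Shape: parallelogram
Base b = 17 m, Height h = 16 m
Formula: A = b * h
A = 17 * 16
A = 272
272 m^2


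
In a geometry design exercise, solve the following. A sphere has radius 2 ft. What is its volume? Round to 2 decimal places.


Shape: sphere
Radius r = 2 ft
Formula: V = (4/3) * pi * r^3
r^3 = 8
(4/3) * 8 = 10.666667
V = 10.666667 * pi
V = 33.51
33.51 ft^3


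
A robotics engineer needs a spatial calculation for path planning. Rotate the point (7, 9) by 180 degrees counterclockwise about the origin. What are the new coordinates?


Transformation: rotation about the origin
Original point: (7, 9)
Rule for 180 deg: (x, y) -> (-x, -y)
Apply: (7, 9) -> (-7, -9)
(-7, -9)


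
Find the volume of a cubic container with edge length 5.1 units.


Shape: cube
Side s = 5.1 units
Formula: V = s^3
V = 5.1 * 5.1 * 5.1
V = 26.01 * 5.1
V = 132.651
132.651 units^3


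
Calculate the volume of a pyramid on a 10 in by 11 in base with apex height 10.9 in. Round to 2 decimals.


Shape: rectangular pyramid
Base: 10 in x 11 in, Height h = 10.9 in
Formula: V = (1/3) * base_area * h
base_area = 10 * 11 = 110
base_area * h = 110 * 10.9 = 1199
V = 1199 / 3
V = 399.67
399.67 in^3


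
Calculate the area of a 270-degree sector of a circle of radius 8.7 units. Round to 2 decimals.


Shape: circular sector
Radius r = 8.7 units, Angle = 270 degrees
Formula: A = (angle/360) * pi * r^2
r^2 = 75.69
Fraction of circle = 270/360
A = (270/360) * pi * 75.69
A = 56.7675 * pi
A = 178.34
178.34 units^2


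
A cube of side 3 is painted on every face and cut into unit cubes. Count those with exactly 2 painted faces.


Large cube: 3 x 3 x 3, cut into unit cubes.
n = 3, so n - 2 = 1
Cubes with 2 painted faces lie along the edges, excluding corners.
A cube has 12 edges; each contributes (n - 2) = 1 such cubes.
Count = 12 * 1 = 12
12 unit cubes


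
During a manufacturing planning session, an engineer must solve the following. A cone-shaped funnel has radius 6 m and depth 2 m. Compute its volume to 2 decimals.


Shape: cone
Radius r = 6 m, Height h = 2 m
Formula: V = (1/3) * pi * r^2 * h
r^2 = 36
pi * r^2 * h = pi * 36 * 2 = 72 * pi
V = 72 * pi / 3
V = 75.4
75.4 m^3


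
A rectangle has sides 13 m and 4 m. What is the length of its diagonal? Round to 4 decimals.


Shape: rectangle (diagonal via Pythagoras)
Sides: 13 m and 4 m
Formula: d = sqrt(l^2 + w^2)
l^2 = 169, w^2 = 16
l^2 + w^2 = 185
d = sqrt(185)
d = 13.6015
13.6015 m


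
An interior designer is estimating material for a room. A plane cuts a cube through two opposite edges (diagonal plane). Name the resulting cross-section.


Solid: cube
Cutting plane: through two opposite edges (diagonal plane)
Visualize the intersection of the plane with the solid's surface.
The boundary of the cut region is a rectangle.
rectangle


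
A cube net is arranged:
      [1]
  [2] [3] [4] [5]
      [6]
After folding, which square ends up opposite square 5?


Net: cross layout. Take square 3 as the base (bottom).
Fold the four squares in the horizontal row up around 3: 2 -> left, 4 -> right, 5 wraps to the top.
Fold 1 and 6 up from 3: 1 -> back, 6 -> front.
Opposite pairs are therefore: (1, 6), (2, 4), (3, 5).
Face 5 is opposite face 3.
face 3


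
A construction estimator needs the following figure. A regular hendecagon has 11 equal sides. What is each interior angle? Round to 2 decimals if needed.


Shape: regular hendecagon (11 sides)
Formula: interior angle = (n - 2) * 180 / n
(n - 2) = 9
(n - 2) * 180 = 1620
angle = 1620 / 11
angle = 147.27
147.27 degrees


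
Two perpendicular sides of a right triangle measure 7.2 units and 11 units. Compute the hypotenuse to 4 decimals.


Shape: right triangle
Legs a = 7.2 units, b = 11 units
Formula: c = sqrt(a^2 + b^2)
a^2 = 51.84, b^2 = 121
a^2 + b^2 = 172.84
c = sqrt(172.84)
c = 13.1469
13.1469 units


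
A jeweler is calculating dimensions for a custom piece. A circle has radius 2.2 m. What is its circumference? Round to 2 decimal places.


Shape: circle
Radius r = 2.2 m
Formula: C = 2 * pi * r
C = 2 * pi * 2.2
C = 4.4 * pi
C = 13.82
13.82 m


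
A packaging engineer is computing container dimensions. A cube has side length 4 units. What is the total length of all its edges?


Shape: cube
Side s = 4 units
A cube has 12 edges, all equal.
Formula: total edge length = 12 * s
Total = 12 * 4
Total = 48
48 units


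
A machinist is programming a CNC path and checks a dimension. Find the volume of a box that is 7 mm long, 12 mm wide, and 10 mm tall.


Shape: rectangular prism
l = 7 mm, w = 12 mm, h = 10 mm
Formula: V = l * w * h
V = 7 * 12 * 10
V = 84 * 10
V = 840
840 mm^3


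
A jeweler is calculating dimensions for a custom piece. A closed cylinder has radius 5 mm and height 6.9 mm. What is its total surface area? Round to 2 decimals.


Shape: closed cylinder
Radius r = 5 mm, Height h = 6.9 mm
Formula: SA = 2*pi*r^2 + 2*pi*r*h = 2*pi*r*(r + h)
r + h = 11.9
2 * r * (r + h) = 2 * 5 * 11.9 = 119
SA = 119 * pi
SA = 373.85
373.85 mm^2


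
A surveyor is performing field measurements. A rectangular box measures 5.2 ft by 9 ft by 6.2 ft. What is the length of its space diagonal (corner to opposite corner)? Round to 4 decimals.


Shape: rectangular box (space diagonal)
l = 5.2 ft, w = 9 ft, h = 6.2 ft
Visualize: the diagonal of the base, then a right triangle with that diagonal and the height.
Formula: d = sqrt(l^2 + w^2 + h^2)
l^2 + w^2 + h^2 = 27.04 + 81 + 38.44 = 146.48
d = sqrt(146.48)
d = 12.1029
12.1029 ft


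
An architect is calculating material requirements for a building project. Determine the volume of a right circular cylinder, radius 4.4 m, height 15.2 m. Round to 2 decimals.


Shape: cylinder
Radius r = 4.4 m, Height h = 15.2 m
Formula: V = pi * r^2 * h
r^2 = 19.36
V = pi * 19.36 * 15.2
V = 294.272 * pi
V = 924.48
924.48 m^3


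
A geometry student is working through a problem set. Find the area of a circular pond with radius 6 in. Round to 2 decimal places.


Shape: circle
Radius r = 6 in
Formula: A = pi * r^2
r^2 = 6^2 = 36
A = pi * 36
A = 113.1
113.1 in^2


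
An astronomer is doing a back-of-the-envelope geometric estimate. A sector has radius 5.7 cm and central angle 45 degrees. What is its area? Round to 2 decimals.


Shape: circular sector
Radius r = 5.7 cm, Angle = 45 degrees
Formula: A = (angle/360) * pi * r^2
r^2 = 32.49
Fraction of circle = 45/360
A = (45/360) * pi * 32.49
A = 4.06125 * pi
A = 12.76
12.76 cm^2


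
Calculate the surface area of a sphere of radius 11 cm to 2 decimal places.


Shape: sphere
Radius r = 11 cm
Formula: SA = 4 * pi * r^2
r^2 = 121
SA = 4 * pi * 121
SA = 484 * pi
SA = 1520.53
1520.53 cm^2


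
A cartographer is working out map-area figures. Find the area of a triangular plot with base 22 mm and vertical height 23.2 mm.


Shape: triangle
Base b = 22 mm, Height h = 23.2 mm
Formula: A = (1/2) * b * h
A = 0.5 * 22 * 23.2
A = 0.5 * 510.4
A = 255.2
255.2 mm^2


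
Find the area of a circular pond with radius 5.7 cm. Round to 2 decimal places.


Shape: circle
Radius r = 5.7 cm
Formula: A = pi * r^2
r^2 = 5.7^2 = 32.49
A = pi * 32.49
A = 102.07
102.07 cm^2


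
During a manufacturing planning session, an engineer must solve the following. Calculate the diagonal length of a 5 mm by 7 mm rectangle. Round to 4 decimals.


Shape: rectangle (diagonal via Pythagoras)
Sides: 5 mm and 7 mm
Formula: d = sqrt(l^2 + w^2)
l^2 = 25, w^2 = 49
l^2 + w^2 = 74
d = sqrt(74)
d = 8.6023
8.6023 mm


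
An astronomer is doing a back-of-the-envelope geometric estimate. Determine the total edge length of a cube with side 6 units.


Shape: cube
Side s = 6 units
A cube has 12 edges, all equal.
Formula: total edge length = 12 * s
Total = 12 * 6
Total = 72
72 units


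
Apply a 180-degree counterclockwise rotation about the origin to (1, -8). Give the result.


Transformation: rotation about the origin
Original point: (1, -8)
Rule for 180 deg: (x, y) -> (-x, -y)
Apply: (1, -8) -> (-1, 8)
(-1, 8)


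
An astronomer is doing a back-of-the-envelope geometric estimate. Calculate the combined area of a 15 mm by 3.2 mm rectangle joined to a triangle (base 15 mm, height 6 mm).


Composite shape: rectangle + triangle
Rectangle area = 15 * 3.2 = 48
Triangle area = 0.5 * 15 * 6 = 45
Total = 48 + 45
Total = 93
93 mm^2


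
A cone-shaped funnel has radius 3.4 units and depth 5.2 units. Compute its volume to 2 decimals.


Shape: cone
Radius r = 3.4 units, Height h = 5.2 units
Formula: V = (1/3) * pi * r^2 * h
r^2 = 11.56
pi * r^2 * h = pi * 11.56 * 5.2 = 60.112 * pi
V = 60.112 * pi / 3
V = 62.95
62.95 units^3


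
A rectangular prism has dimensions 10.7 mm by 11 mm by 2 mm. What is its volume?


Shape: rectangular prism
l = 10.7 mm, w = 11 mm, h = 2 mm
Formula: V = l * w * h
V = 10.7 * 11 * 2
V = 117.7 * 2
V = 235.4
235.4 mm^3


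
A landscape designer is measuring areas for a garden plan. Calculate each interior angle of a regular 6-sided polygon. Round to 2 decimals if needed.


Shape: regular hexagon (6 sides)
Formula: interior angle = (n - 2) * 180 / n
(n - 2) = 4
(n - 2) * 180 = 720
angle = 720 / 6
angle = 120
120 degrees


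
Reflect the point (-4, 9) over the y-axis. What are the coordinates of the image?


Transformation: reflection
Original point: (-4, 9)
Rule for reflection over the y-axis: (x, y) -> (-x, y)
Apply: (-4, 9) -> (4, 9)
(4, 9)


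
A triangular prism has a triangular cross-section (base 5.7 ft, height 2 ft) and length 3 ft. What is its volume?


Shape: triangular prism
Triangle base = 5.7 ft, triangle height = 2 ft, prism length L = 3 ft
Formula: V = (1/2 * b * h_tri) * L
Cross-section area = 0.5 * 5.7 * 2 = 5.7
V = 5.7 * 3
V = 17.1
17.1 ft^3


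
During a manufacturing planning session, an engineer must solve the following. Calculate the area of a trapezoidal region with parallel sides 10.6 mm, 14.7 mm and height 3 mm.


Shape: trapezoid
Parallel sides a = 10.6 mm, b = 14.7 mm; Height h = 3 mm
Formula: A = (a + b) * h / 2
a + b = 10.6 + 14.7 = 25.3
A = 25.3 * 3 / 2
A = 75.9 / 2
A = 37.95
37.95 mm^2


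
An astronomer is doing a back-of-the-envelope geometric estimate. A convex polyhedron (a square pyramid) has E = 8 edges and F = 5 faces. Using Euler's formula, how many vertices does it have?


Polyhedron: square pyramid
Euler's formula for convex polyhedra: V - E + F = 2
Given: E = 8 edges and F = 5 faces
Solve for V:
V = 2 + E - F = 2 + 8 - 5 = 5
5 vertices


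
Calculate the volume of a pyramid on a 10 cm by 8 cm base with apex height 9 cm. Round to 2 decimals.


Shape: rectangular pyramid
Base: 10 cm x 8 cm, Height h = 9 cm
Formula: V = (1/3) * base_area * h
base_area = 10 * 8 = 80
base_area * h = 80 * 9 = 720
V = 720 / 3
V = 240
240 cm^3


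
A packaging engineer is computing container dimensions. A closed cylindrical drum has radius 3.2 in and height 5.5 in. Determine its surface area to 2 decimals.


Shape: closed cylinder
Radius r = 3.2 in, Height h = 5.5 in
Formula: SA = 2*pi*r^2 + 2*pi*r*h = 2*pi*r*(r + h)
r + h = 8.7
2 * r * (r + h) = 2 * 3.2 * 8.7 = 55.68
SA = 55.68 * pi
SA = 174.92
174.92 in^2


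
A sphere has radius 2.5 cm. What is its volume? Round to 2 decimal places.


Shape: sphere
Radius r = 2.5 cm
Formula: V = (4/3) * pi * r^3
r^3 = 15.625
(4/3) * 15.625 = 20.833333
V = 20.833333 * pi
V = 65.45
65.45 cm^3


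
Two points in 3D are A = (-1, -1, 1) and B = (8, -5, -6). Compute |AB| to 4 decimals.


3D distance between two points
P1 = (-1, -1, 1), P2 = (8, -5, -6)
Formula: d = sqrt((x2-x1)^2 + (y2-y1)^2 + (z2-z1)^2)
dx = 8 - -1 = 9
dy = -5 - -1 = -4
dz = -6 - 1 = -7
dx^2 + dy^2 + dz^2 = 81 + 16 + 49 = 146
d = sqrt(146)
d = 12.083
12.083 units


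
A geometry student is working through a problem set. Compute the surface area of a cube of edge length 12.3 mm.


Shape: cube
Side s = 12.3 mm
A cube has 6 square faces.
Formula: SA = 6 * s^2
s^2 = 151.29
SA = 6 * 151.29
SA = 907.74
907.74 mm^2


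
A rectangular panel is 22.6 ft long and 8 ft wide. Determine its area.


Shape: rectangle
Length l = 22.6 ft, Width w = 8 ft
Formula: A = l * w
A = 22.6 * 8
A = 180.8
180.8 ft^2


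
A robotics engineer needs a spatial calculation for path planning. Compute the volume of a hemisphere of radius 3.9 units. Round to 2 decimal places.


Shape: hemisphere (half of a sphere)
Radius r = 3.9 units
Formula: V = (1/2) * (4/3) * pi * r^3 = (2/3) * pi * r^3
r^3 = 59.319
(2/3) * 59.319 = 39.546
V = 39.546 * pi
V = 124.24
124.24 units^3


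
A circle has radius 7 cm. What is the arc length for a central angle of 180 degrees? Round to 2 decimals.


Shape: circular arc
Radius r = 7 cm, Angle = 180 degrees
Formula: L = (angle/360) * 2 * pi * r
2 * pi * r = 14 * pi
L = (180/360) * 14 * pi
L = 7 * pi
L = 21.99
21.99 cm


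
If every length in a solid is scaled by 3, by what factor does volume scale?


Linear scale factor k = 3
Rule: under a linear scaling by k, volumes scale by k^3.
k^3 = 3 * 3 * 3
k^3 = 9 * 3
k^3 = 27
Volume scales by a factor of 27.
27 (dimensionless)


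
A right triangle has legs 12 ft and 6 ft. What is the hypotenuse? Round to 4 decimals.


Shape: right triangle
Legs a = 12 ft, b = 6 ft
Formula: c = sqrt(a^2 + b^2)
a^2 = 144, b^2 = 36
a^2 + b^2 = 180
c = sqrt(180)
c = 13.4164
13.4164 ft


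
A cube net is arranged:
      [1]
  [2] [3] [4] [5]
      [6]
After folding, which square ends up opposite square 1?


Net: cross layout. Take square 3 as the base (bottom).
Fold the four squares in the horizontal row up around 3: 2 -> left, 4 -> right, 5 wraps to the top.
Fold 1 and 6 up from 3: 1 -> back, 6 -> front.
Opposite pairs are therefore: (1, 6), (2, 4), (3, 5).
Face 1 is opposite face 6.
face 6


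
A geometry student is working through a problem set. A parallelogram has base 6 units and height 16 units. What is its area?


Shape: parallelogram
Base b = 6 units, Height h = 16 units
Formula: A = b * h
A = 6 * 16
A = 96
96 units^2


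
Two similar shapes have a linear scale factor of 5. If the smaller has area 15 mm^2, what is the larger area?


Linear scale factor k = 5
Original area = 15 mm^2
Rule: under a linear scaling by k, areas scale by k^2.
k^2 = 5^2 = 25
New area = 15 * 25
New area = 375
375 mm^2


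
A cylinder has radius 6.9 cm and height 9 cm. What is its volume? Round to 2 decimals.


Shape: cylinder
Radius r = 6.9 cm, Height h = 9 cm
Formula: V = pi * r^2 * h
r^2 = 47.61
V = pi * 47.61 * 9
V = 428.49 * pi
V = 1346.14
1346.14 cm^3


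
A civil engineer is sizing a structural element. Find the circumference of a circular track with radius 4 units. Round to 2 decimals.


Shape: circle
Radius r = 4 units
Formula: C = 2 * pi * r
C = 2 * pi * 4
C = 8 * pi
C = 25.13
25.13 units


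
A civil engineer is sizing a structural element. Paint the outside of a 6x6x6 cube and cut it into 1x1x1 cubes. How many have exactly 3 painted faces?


Large cube: 6 x 6 x 6, cut into unit cubes.
Cubes with 3 painted faces are at the corners. A cube always has 8 corners.
Count = 8
8 unit cubes


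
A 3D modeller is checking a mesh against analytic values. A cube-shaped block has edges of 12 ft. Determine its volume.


Shape: cube
Side s = 12 ft
Formula: V = s^3
V = 12 * 12 * 12
V = 144 * 12
V = 1728
1728 ft^3


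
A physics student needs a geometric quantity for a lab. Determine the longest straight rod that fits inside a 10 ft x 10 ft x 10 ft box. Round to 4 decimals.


Shape: rectangular box (space diagonal)
l = 10 ft, w = 10 ft, h = 10 ft
Visualize: the diagonal of the base, then a right triangle with that diagonal and the height.
Formula: d = sqrt(l^2 + w^2 + h^2)
l^2 + w^2 + h^2 = 100 + 100 + 100 = 300
d = sqrt(300)
d = 17.3205
17.3205 ft


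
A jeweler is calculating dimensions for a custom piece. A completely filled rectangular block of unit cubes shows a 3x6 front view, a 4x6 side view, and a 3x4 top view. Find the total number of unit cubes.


Orthographic views of a solid rectangular block:
Front view 3 x 6 -> length = 3, height = 6
Side view 4 x 6 -> width = 4, height = 6 (consistent)
Top view 3 x 4 -> confirms length = 3, width = 4
The block is 3 x 4 x 6.
Total unit cubes = 3 * 4 * 6 = 72
72 unit cubes


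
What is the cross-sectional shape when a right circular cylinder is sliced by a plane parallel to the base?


Solid: right circular cylinder
Cutting plane: parallel to the base
Visualize the intersection of the plane with the solid's surface.
The boundary of the cut region is a circle.
circle


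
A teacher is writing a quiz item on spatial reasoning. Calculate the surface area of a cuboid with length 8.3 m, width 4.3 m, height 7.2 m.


Shape: rectangular prism
l = 8.3 m, w = 4.3 m, h = 7.2 m
Formula: SA = 2(lw + lh + wh)
lw = 35.69, lh = 59.76, wh = 30.96
lw + lh + wh = 126.41
SA = 2 * 126.41
SA = 252.82
252.82 m^2


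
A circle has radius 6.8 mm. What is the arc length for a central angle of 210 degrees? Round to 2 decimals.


Shape: circular arc
Radius r = 6.8 mm, Angle = 210 degrees
Formula: L = (angle/360) * 2 * pi * r
2 * pi * r = 13.6 * pi
L = (210/360) * 13.6 * pi
L = 7.933333 * pi
L = 24.92
24.92 mm


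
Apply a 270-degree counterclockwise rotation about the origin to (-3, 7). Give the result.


Transformation: rotation about the origin
Original point: (-3, 7)
Rule for 270 deg counterclockwise: (x, y) -> (y, -x)
Apply: (-3, 7) -> (7, 3)
(7, 3)


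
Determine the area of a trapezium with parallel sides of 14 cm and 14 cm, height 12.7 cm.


Shape: trapezoid
Parallel sides a = 14 cm, b = 14 cm; Height h = 12.7 cm
Formula: A = (a + b) * h / 2
a + b = 14 + 14 = 28
A = 28 * 12.7 / 2
A = 355.6 / 2
A = 177.8
177.8 cm^2


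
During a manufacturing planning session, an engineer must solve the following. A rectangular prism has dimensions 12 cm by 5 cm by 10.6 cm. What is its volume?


Shape: rectangular prism
l = 12 cm, w = 5 cm, h = 10.6 cm
Formula: V = l * w * h
V = 12 * 5 * 10.6
V = 60 * 10.6
V = 636
636 cm^3


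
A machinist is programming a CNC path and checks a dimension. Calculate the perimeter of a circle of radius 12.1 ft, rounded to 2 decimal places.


Shape: circle
Radius r = 12.1 ft
Formula: C = 2 * pi * r
C = 2 * pi * 12.1
C = 24.2 * pi
C = 76.03
76.03 ft


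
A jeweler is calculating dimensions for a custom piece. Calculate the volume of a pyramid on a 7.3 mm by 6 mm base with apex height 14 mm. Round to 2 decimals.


Shape: rectangular pyramid
Base: 7.3 mm x 6 mm, Height h = 14 mm
Formula: V = (1/3) * base_area * h
base_area = 7.3 * 6 = 43.8
base_area * h = 43.8 * 14 = 613.2
V = 613.2 / 3
V = 204.4
204.4 mm^3


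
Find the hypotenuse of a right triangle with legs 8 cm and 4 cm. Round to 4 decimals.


Shape: right triangle
Legs a = 8 cm, b = 4 cm
Formula: c = sqrt(a^2 + b^2)
a^2 = 64, b^2 = 16
a^2 + b^2 = 80
c = sqrt(80)
c = 8.9443
8.9443 cm


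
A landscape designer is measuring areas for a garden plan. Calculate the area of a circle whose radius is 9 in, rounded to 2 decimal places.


Shape: circle
Radius r = 9 in
Formula: A = pi * r^2
r^2 = 9^2 = 81
A = pi * 81
A = 254.47
254.47 in^2


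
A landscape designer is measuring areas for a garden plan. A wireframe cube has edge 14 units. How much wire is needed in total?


Shape: cube
Side s = 14 units
A cube has 12 edges, all equal.
Formula: total edge length = 12 * s
Total = 12 * 14
Total = 168
168 units


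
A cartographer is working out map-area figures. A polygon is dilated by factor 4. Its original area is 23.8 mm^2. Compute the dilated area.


Linear scale factor k = 4
Original area = 23.8 mm^2
Rule: under a linear scaling by k, areas scale by k^2.
k^2 = 4^2 = 16
New area = 23.8 * 16
New area = 380.8
380.8 mm^2


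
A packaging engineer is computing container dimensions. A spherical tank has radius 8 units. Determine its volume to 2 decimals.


Shape: sphere
Radius r = 8 units
Formula: V = (4/3) * pi * r^3
r^3 = 512
(4/3) * 512 = 682.666667
V = 682.666667 * pi
V = 2144.66
2144.66 units^3


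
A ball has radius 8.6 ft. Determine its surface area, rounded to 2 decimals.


Shape: sphere
Radius r = 8.6 ft
Formula: SA = 4 * pi * r^2
r^2 = 73.96
SA = 4 * pi * 73.96
SA = 295.84 * pi
SA = 929.41
929.41 ft^2


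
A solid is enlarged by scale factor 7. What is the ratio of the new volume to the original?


Linear scale factor k = 7
Rule: under a linear scaling by k, volumes scale by k^3.
k^3 = 7 * 7 * 7
k^3 = 49 * 7
k^3 = 343
Volume scales by a factor of 343.
343 (dimensionless)


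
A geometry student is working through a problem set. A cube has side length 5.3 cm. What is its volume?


Shape: cube
Side s = 5.3 cm
Formula: V = s^3
V = 5.3 * 5.3 * 5.3
V = 28.09 * 5.3
V = 148.877
148.877 cm^3


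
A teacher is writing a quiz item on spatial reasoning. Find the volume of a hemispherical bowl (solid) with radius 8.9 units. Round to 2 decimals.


Shape: hemisphere (half of a sphere)
Radius r = 8.9 units
Formula: V = (1/2) * (4/3) * pi * r^3 = (2/3) * pi * r^3
r^3 = 704.969
(2/3) * 704.969 = 469.979333
V = 469.979333 * pi
V = 1476.48
1476.48 units^3


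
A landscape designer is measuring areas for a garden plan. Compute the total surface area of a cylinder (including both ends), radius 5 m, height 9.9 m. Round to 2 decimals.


Shape: closed cylinder
Radius r = 5 m, Height h = 9.9 m
Formula: SA = 2*pi*r^2 + 2*pi*r*h = 2*pi*r*(r + h)
r + h = 14.9
2 * r * (r + h) = 2 * 5 * 14.9 = 149
SA = 149 * pi
SA = 468.1
468.1 m^2


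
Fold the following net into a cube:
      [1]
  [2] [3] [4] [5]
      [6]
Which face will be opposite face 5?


Net: cross layout. Take square 3 as the base (bottom).
Fold the four squares in the horizontal row up around 3: 2 -> left, 4 -> right, 5 wraps to the top.
Fold 1 and 6 up from 3: 1 -> back, 6 -> front.
Opposite pairs are therefore: (1, 6), (2, 4), (3, 5).
Face 5 is opposite face 3.
face 3


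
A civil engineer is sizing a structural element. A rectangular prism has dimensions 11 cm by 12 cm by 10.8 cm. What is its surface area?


Shape: rectangular prism
l = 11 cm, w = 12 cm, h = 10.8 cm
Formula: SA = 2(lw + lh + wh)
lw = 132, lh = 118.8, wh = 129.6
lw + lh + wh = 380.4
SA = 2 * 380.4
SA = 760.8
760.8 cm^2


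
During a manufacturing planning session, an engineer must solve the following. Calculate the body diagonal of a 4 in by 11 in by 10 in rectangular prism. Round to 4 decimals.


Shape: rectangular box (space diagonal)
l = 4 in, w = 11 in, h = 10 in
Visualize: the diagonal of the base, then a right triangle with that diagonal and the height.
Formula: d = sqrt(l^2 + w^2 + h^2)
l^2 + w^2 + h^2 = 16 + 121 + 100 = 237
d = sqrt(237)
d = 15.3948
15.3948 in


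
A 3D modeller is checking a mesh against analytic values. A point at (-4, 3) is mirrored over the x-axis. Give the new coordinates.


Transformation: reflection
Original point: (-4, 3)
Rule for reflection over the x-axis: (x, y) -> (x, -y)
Apply: (-4, 3) -> (-4, -3)
(-4, -3)


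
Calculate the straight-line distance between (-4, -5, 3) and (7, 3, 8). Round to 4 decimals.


3D distance between two points
P1 = (-4, -5, 3), P2 = (7, 3, 8)
Formula: d = sqrt((x2-x1)^2 + (y2-y1)^2 + (z2-z1)^2)
dx = 7 - -4 = 11
dy = 3 - -5 = 8
dz = 8 - 3 = 5
dx^2 + dy^2 + dz^2 = 121 + 64 + 25 = 210
d = sqrt(210)
d = 14.4914
14.4914 units


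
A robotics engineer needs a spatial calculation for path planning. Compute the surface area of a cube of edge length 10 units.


Shape: cube
Side s = 10 units
A cube has 6 square faces.
Formula: SA = 6 * s^2
s^2 = 100
SA = 6 * 100
SA = 600
600 units^2


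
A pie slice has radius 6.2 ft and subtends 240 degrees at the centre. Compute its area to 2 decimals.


Shape: circular sector
Radius r = 6.2 ft, Angle = 240 degrees
Formula: A = (angle/360) * pi * r^2
r^2 = 38.44
Fraction of circle = 240/360
A = (240/360) * pi * 38.44
A = 25.626667 * pi
A = 80.51
80.51 ft^2


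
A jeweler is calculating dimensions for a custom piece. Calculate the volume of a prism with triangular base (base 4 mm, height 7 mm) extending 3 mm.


Shape: triangular prism
Triangle base = 4 mm, triangle height = 7 mm, prism length L = 3 mm
Formula: V = (1/2 * b * h_tri) * L
Cross-section area = 0.5 * 4 * 7 = 14
V = 14 * 3
V = 42
42 mm^3


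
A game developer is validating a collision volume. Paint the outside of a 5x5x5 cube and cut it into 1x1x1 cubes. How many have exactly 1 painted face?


Large cube: 5 x 5 x 5, cut into unit cubes.
n = 5, so n - 2 = 3
Cubes with 1 painted face lie in the interior of each face.
A cube has 6 faces; each contributes (n - 2)^2 = 9 such cubes.
Count = 6 * 9 = 54
54 unit cubes


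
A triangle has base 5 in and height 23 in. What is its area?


Shape: triangle
Base b = 5 in, Height h = 23 in
Formula: A = (1/2) * b * h
A = 0.5 * 5 * 23
A = 0.5 * 115
A = 57.5
57.5 in^2


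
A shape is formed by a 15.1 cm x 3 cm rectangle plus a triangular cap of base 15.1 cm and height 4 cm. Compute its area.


Composite shape: rectangle + triangle
Rectangle area = 15.1 * 3 = 45.3
Triangle area = 0.5 * 15.1 * 4 = 30.2
Total = 45.3 + 30.2
Total = 75.5
75.5 cm^2


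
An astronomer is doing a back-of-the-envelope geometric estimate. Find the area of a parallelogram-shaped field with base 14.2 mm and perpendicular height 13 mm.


Shape: parallelogram
Base b = 14.2 mm, Height h = 13 mm
Formula: A = b * h
A = 14.2 * 13
A = 184.6
184.6 mm^2


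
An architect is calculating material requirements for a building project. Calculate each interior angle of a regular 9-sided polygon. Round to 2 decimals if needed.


Shape: regular nonagon (9 sides)
Formula: interior angle = (n - 2) * 180 / n
(n - 2) = 7
(n - 2) * 180 = 1260
angle = 1260 / 9
angle = 140
140 degrees


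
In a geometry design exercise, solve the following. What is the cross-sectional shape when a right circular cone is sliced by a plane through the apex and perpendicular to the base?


Solid: right circular cone
Cutting plane: through the apex and perpendicular to the base
Visualize the intersection of the plane with the solid's surface.
The boundary of the cut region is a isosceles triangle.
isosceles triangle


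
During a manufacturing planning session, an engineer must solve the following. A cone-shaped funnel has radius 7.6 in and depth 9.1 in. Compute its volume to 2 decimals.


Shape: cone
Radius r = 7.6 in, Height h = 9.1 in
Formula: V = (1/3) * pi * r^2 * h
r^2 = 57.76
pi * r^2 * h = pi * 57.76 * 9.1 = 525.616 * pi
V = 525.616 * pi / 3
V = 550.42
550.42 in^3


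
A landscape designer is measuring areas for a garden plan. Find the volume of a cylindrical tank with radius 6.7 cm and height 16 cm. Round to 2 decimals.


Shape: cylinder
Radius r = 6.7 cm, Height h = 16 cm
Formula: V = pi * r^2 * h
r^2 = 44.89
V = pi * 44.89 * 16
V = 718.24 * pi
V = 2256.42
2256.42 cm^3


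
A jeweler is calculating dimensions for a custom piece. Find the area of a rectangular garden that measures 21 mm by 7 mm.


Shape: rectangle
Length l = 21 mm, Width w = 7 mm
Formula: A = l * w
A = 21 * 7
A = 147
147 mm^2


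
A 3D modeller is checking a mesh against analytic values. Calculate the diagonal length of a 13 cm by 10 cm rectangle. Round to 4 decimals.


Shape: rectangle (diagonal via Pythagoras)
Sides: 13 cm and 10 cm
Formula: d = sqrt(l^2 + w^2)
l^2 = 169, w^2 = 100
l^2 + w^2 = 269
d = sqrt(269)
d = 16.4012
16.4012 cm


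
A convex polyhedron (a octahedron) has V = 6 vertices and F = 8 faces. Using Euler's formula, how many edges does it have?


Polyhedron: octahedron
Euler's formula for convex polyhedra: V - E + F = 2
Given: V = 6 vertices and F = 8 faces
Solve for E:
E = V + F - 2 = 6 + 8 - 2 = 12
12 edges


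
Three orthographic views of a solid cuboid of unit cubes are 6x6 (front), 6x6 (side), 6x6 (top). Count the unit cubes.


Orthographic views of a solid rectangular block:
Front view 6 x 6 -> length = 6, height = 6
Side view 6 x 6 -> width = 6, height = 6 (consistent)
Top view 6 x 6 -> confirms length = 6, width = 6
The block is 6 x 6 x 6.
Total unit cubes = 6 * 6 * 6 = 216
216 unit cubes


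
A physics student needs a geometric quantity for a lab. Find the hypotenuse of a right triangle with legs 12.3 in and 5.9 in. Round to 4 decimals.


Shape: right triangle
Legs a = 12.3 in, b = 5.9 in
Formula: c = sqrt(a^2 + b^2)
a^2 = 151.29, b^2 = 34.81
a^2 + b^2 = 186.1
c = sqrt(186.1)
c = 13.6418
13.6418 in


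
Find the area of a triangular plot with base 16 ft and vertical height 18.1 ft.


Shape: triangle
Base b = 16 ft, Height h = 18.1 ft
Formula: A = (1/2) * b * h
A = 0.5 * 16 * 18.1
A = 0.5 * 289.6
A = 144.8
144.8 ft^2


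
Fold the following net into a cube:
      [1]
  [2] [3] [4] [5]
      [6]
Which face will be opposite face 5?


Net: cross layout. Take square 3 as the base (bottom).
Fold the four squares in the horizontal row up around 3: 2 -> left, 4 -> right, 5 wraps to the top.
Fold 1 and 6 up from 3: 1 -> back, 6 -> front.
Opposite pairs are therefore: (1, 6), (2, 4), (3, 5).
Face 5 is opposite face 3.
face 3


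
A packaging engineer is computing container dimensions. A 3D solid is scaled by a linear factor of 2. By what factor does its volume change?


Linear scale factor k = 2
Rule: under a linear scaling by k, volumes scale by k^3.
k^3 = 2 * 2 * 2
k^3 = 4 * 2
k^3 = 8
Volume scales by a factor of 8.
8 (dimensionless)


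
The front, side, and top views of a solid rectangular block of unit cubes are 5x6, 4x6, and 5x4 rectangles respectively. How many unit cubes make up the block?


Orthographic views of a solid rectangular block:
Front view 5 x 6 -> length = 5, height = 6
Side view 4 x 6 -> width = 4, height = 6 (consistent)
Top view 5 x 4 -> confirms length = 5, width = 4
The block is 5 x 4 x 6.
Total unit cubes = 5 * 4 * 6 = 120
120 unit cubes


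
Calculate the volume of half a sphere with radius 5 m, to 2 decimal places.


Shape: hemisphere (half of a sphere)
Radius r = 5 m
Formula: V = (1/2) * (4/3) * pi * r^3 = (2/3) * pi * r^3
r^3 = 125
(2/3) * 125 = 83.333333
V = 83.333333 * pi
V = 261.8
261.8 m^3


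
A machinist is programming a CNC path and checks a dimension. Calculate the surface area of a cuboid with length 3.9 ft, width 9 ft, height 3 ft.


Shape: rectangular prism
l = 3.9 ft, w = 9 ft, h = 3 ft
Formula: SA = 2(lw + lh + wh)
lw = 35.1, lh = 11.7, wh = 27
lw + lh + wh = 73.8
SA = 2 * 73.8
SA = 147.6
147.6 ft^2


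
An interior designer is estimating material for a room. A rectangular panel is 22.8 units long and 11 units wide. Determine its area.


Shape: rectangle
Length l = 22.8 units, Width w = 11 units
Formula: A = l * w
A = 22.8 * 11
A = 250.8
250.8 units^2


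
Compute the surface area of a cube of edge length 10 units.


Shape: cube
Side s = 10 units
A cube has 6 square faces.
Formula: SA = 6 * s^2
s^2 = 100
SA = 6 * 100
SA = 600
600 units^2


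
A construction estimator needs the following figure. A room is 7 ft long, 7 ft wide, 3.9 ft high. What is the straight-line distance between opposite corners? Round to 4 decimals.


Shape: rectangular box (space diagonal)
l = 7 ft, w = 7 ft, h = 3.9 ft
Visualize: the diagonal of the base, then a right triangle with that diagonal and the height.
Formula: d = sqrt(l^2 + w^2 + h^2)
l^2 + w^2 + h^2 = 49 + 49 + 15.21 = 113.21
d = sqrt(113.21)
d = 10.64
10.64 ft


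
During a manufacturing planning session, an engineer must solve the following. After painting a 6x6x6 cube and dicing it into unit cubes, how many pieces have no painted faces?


Large cube: 6 x 6 x 6, cut into unit cubes.
n = 6, so n - 2 = 4
Unpainted cubes form the interior (n - 2)^3 block.
(n - 2)^3 = 4^3 = 64
64 unit cubes


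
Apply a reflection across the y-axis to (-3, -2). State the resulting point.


Transformation: reflection
Original point: (-3, -2)
Rule for reflection over the y-axis: (x, y) -> (-x, y)
Apply: (-3, -2) -> (3, -2)
(3, -2)


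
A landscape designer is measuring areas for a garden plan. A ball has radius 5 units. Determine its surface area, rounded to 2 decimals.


Shape: sphere
Radius r = 5 units
Formula: SA = 4 * pi * r^2
r^2 = 25
SA = 4 * pi * 25
SA = 100 * pi
SA = 314.16
314.16 units^2


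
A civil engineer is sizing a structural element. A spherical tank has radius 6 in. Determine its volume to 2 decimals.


Shape: sphere
Radius r = 6 in
Formula: V = (4/3) * pi * r^3
r^3 = 216
(4/3) * 216 = 288
V = 288 * pi
V = 904.78
904.78 in^3
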